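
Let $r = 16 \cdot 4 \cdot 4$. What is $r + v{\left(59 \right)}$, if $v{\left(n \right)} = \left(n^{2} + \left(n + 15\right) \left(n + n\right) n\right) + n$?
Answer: $518984$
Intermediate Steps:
$r = 256$ ($r = 64 \cdot 4 = 256$)
$v{\left(n \right)} = n + n^{2} + 2 n^{2} \left(15 + n\right)$ ($v{\left(n \right)} = \left(n^{2} + \left(15 + n\right) 2 n n\right) + n = \left(n^{2} + 2 n \left(15 + n\right) n\right) + n = \left(n^{2} + 2 n^{2} \left(15 + n\right)\right) + n = n + n^{2} + 2 n^{2} \left(15 + n\right)$)
$r + v{\left(59 \right)} = 256 + 59 \left(1 + 2 \cdot 59^{2} + 31 \cdot 59\right) = 256 + 59 \left(1 + 2 \cdot 3481 + 1829\right) = 256 + 59 \left(1 + 6962 + 1829\right) = 256 + 59 \cdot 8792 = 256 + 518728 = 518984$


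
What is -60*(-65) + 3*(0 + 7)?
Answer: 3921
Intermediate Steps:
-60*(-65) + 3*(0 + 7) = 3900 + 3*7 = 3900 + 21 = 3921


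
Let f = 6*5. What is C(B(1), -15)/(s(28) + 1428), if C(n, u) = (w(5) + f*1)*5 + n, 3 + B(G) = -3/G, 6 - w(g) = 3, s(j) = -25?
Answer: 159/1403 ≈ 0.11333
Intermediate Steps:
w(g) = 3 (w(g) = 6 - 1*3 = 6 - 3 = 3)
B(G) = -3 - 3/G
f = 30
C(n, u) = 165 + n (C(n, u) = (3 + 30*1)*5 + n = (3 + 30)*5 + n = 33*5 + n = 165 + n)
C(B(1), -15)/(s(28) + 1428) = (165 + (-3 - 3/1))/(-25 + 1428) = (165 + (-3 - 3*1))/1403 = (165 + (-3 - 3))*(1/1403) = (165 - 6)*(1/1403) = 159*(1/1403) = 159/1403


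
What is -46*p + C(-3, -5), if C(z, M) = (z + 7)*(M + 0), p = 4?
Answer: -204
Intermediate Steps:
C(z, M) = M*(7 + z) (C(z, M) = (7 + z)*M = M*(7 + z))
-46*p + C(-3, -5) = -46*4 - 5*(7 - 3) = -184 - 5*4 = -184 - 20 = -204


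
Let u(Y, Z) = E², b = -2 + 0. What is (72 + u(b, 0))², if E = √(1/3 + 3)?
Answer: 51076/9 ≈ 5675.1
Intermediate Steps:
b = -2
E = √30/3 (E = √(1*(⅓) + 3) = √(⅓ + 3) = √(10/3) = √30/3 ≈ 1.8257)
u(Y, Z) = 10/3 (u(Y, Z) = (√30/3)² = 10/3)
(72 + u(b, 0))² = (72 + 10/3)² = (226/3)² = 51076/9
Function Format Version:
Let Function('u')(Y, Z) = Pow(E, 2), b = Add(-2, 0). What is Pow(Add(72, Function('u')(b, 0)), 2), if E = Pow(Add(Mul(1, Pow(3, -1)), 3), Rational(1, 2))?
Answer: Rational(51076, 9) ≈ 5675.1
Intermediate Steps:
b = -2
E = Mul(Rational(1, 3), Pow(30, Rational(1, 2))) (E = Pow(Add(Mul(1, Rational(1, 3)), 3), Rational(1, 2)) = Pow(Add(Rational(1, 3), 3), Rational(1, 2)) = Pow(Rational(10, 3), Rational(1, 2)) = Mul(Rational(1, 3), Pow(30, Rational(1, 2))) ≈ 1.8257)
Function('u')(Y, Z) = Rational(10, 3) (Function('u')(Y, Z) = Pow(Mul(Rational(1, 3), Pow(30, Rational(1, 2))), 2) = Rational(10, 3))
Pow(Add(72, Function('u')(b, 0)), 2) = Pow(Add(72, Rational(10, 3)), 2) = Pow(Rational(226, 3), 2) = Rational(51076, 9)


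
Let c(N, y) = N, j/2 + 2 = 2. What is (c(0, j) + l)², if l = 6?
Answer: 36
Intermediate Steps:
j = 0 (j = -4 + 2*2 = -4 + 4 = 0)
(c(0, j) + l)² = (0 + 6)² = 6² = 36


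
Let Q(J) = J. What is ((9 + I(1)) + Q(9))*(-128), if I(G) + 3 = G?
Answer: -2048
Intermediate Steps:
I(G) = -3 + G
((9 + I(1)) + Q(9))*(-128) = ((9 + (-3 + 1)) + 9)*(-128) = ((9 - 2) + 9)*(-128) = (7 + 9)*(-128) = 16*(-128) = -2048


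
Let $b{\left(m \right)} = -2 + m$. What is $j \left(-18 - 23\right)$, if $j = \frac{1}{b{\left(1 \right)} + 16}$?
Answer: $- \frac{41}{15} \approx -2.7333$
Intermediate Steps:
$j = \frac{1}{15}$ ($j = \frac{1}{\left(-2 + 1\right) + 16} = \frac{1}{-1 + 16} = \frac{1}{15} \approx 0.066667$)
$j \left(-18 - 23\right) = \frac{-18 - 23}{15} = \frac{1}{15} \left(-41\right) = - \frac{41}{15}$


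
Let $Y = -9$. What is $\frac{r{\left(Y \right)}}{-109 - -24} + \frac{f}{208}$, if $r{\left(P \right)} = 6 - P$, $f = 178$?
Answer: $\frac{1201}{1768} \approx 0.6793$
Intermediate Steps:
$\frac{r{\left(Y \right)}}{-109 - -24} + \frac{f}{208} = \frac{6 - -9}{-109 - -24} + \frac{178}{208} = \frac{6 + 9}{-109 + 24} + 178 \cdot \frac{1}{208} = \frac{15}{-85} + \frac{89}{104} = 15 \left(- \frac{1}{85}\right) + \frac{89}{104} = - \frac{3}{17} + \frac{89}{104} = \frac{1201}{1768}$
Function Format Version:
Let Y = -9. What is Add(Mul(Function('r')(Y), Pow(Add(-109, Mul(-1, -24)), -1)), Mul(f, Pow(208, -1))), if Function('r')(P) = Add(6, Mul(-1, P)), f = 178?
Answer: Rational(1201, 1768) ≈ 0.67930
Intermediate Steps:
Add(Mul(Function('r')(Y), Pow(Add(-109, Mul(-1, -24)), -1)), Mul(f, Pow(208, -1))) = Add(Mul(Add(6, Mul(-1, -9)), Pow(Add(-109, Mul(-1, -24)), -1)), Mul(178, Pow(208, -1))) = Add(Mul(Add(6, 9), Pow(Add(-109, 24), -1)), Mul(178, Rational(1, 208))) = Add(Mul(15, Pow(-85, -1)), Rational(89, 104)) = Add(Mul(15, Rational(-1, 85)), Rational(89, 104)) = Add(Rational(-3, 17), Rational(89, 104)) = Rational(1201, 1768)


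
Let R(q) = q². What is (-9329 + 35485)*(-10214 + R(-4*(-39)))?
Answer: 369375032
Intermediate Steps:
(-9329 + 35485)*(-10214 + R(-4*(-39))) = (-9329 + 35485)*(-10214 + (-4*(-39))²) = 26156*(-10214 + 156²) = 26156*(-10214 + 24336) = 26156*14122 = 369375032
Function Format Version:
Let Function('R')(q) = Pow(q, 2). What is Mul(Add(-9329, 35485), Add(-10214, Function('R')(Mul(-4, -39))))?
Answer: 369375032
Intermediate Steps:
Mul(Add(-9329, 35485), Add(-10214, Function('R')(Mul(-4, -39)))) = Mul(Add(-9329, 35485), Add(-10214, Pow(Mul(-4, -39), 2))) = Mul(26156, Add(-10214, Pow(156, 2))) = Mul(26156, Add(-10214, 24336)) = Mul(26156, 14122) = 369375032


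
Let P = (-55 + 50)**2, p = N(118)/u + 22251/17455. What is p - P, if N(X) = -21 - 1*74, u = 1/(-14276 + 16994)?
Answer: -4507469674/17455 ≈ -2.5823e+5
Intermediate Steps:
u = 1/2718 ≈ 0.00036792
N(X) = -95 (N(X) = -21 - 74 = -95)
p = -4507033299/17455 (p = -95/1/2718 + 22251/17455 = -95*2718 + 22251*(1/17455) = -258210 + 22251/17455 = -4507033299/17455 ≈ -2.5821e+5)
P = 25 (P = (-5)**2 = 25)
p - P = -4507033299/17455 - 1*25 = -4507033299/17455 - 25 = -4507469674/17455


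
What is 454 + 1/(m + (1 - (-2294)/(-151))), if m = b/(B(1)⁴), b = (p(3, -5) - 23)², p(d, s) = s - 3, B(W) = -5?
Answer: 542101481/1194264 ≈ 453.92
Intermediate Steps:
p(d, s) = -3 + s
b = 961 (b = ((-3 - 5) - 23)² = (-8 - 23)² = (-31)² = 961)
m = 961/625 (m = 961/((-5)⁴) = 961/625 ≈ 1.5376)
454 + 1/(m + (1 - (-2294)/(-151))) = 454 + 1/(961/625 + (1 - (-2294)/(-151))) = 454 + 1/(961/625 + (1 - (-2294)*(-1)/151)) = 454 + 1/(961/625 + (1 - 1*2294/151)) = 454 + 1/(961/625 + (1 - 2294/151)) = 454 + 1/(961/625 - 2143/151) = 454 + 1/(-1194264/94375) = 454 - 94375/1194264 = 542101481/1194264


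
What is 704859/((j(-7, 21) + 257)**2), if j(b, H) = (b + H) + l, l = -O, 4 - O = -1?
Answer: 704859/70756 ≈ 9.9618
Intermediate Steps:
O = 5 (O = 4 - 1*(-1) = 4 + 1 = 5)
l = -5 (l = -1*5 = -5)
j(b, H) = -5 + H + b (j(b, H) = (b + H) - 5 = (H + b) - 5 = -5 + H + b)
704859/((j(-7, 21) + 257)**2) = 704859/(((-5 + 21 - 7) + 257)**2) = 704859/((9 + 257)**2) = 704859/(266**2) = 704859/70756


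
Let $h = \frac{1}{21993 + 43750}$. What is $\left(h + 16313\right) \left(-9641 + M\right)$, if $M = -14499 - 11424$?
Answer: $- \frac{38141165175840}{65743} \approx -5.8016 \cdot 10^{8}$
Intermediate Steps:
$M = -25923$ ($M = -14499 - 11424 = -25923$)
$h = \frac{1}{65743} \approx 1.5211 \cdot 10^{-5}$
$\left(h + 16313\right) \left(-9641 + M\right) = \left(\frac{1}{65743} + 16313\right) \left(-9641 - 25923\right) = \frac{1072465560}{65743} \left(-35564\right) = - \frac{38141165175840}{65743}$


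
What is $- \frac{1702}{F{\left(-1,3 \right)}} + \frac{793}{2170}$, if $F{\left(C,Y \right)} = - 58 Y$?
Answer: $\frac{1915661}{188790} \approx 10.147$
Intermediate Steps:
$- \frac{1702}{F{\left(-1,3 \right)}} + \frac{793}{2170} = - \frac{1702}{\left(-58\right) 3} + \frac{793}{2170} = - \frac{1702}{-174} + 793 \cdot \frac{1}{2170} = \left(-1702\right) \left(- \frac{1}{174}\right) + \frac{793}{2170} = \frac{851}{87} + \frac{793}{2170} = \frac{1915661}{188790}$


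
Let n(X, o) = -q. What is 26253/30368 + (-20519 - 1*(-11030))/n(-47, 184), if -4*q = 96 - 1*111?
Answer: 384347201/151840 ≈ 2531.3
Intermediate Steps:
q = 15/4 (q = -(96 - 1*111)/4 = -(96 - 111)/4 = -1/4*(-15) = 15/4 ≈ 3.7500)
n(X, o) = -15/4 (n(X, o) = -1*15/4 = -15/4)
26253/30368 + (-20519 - 1*(-11030))/n(-47, 184) = 26253/30368 + (-20519 - 1*(-11030))/(-15/4) = 26253*(1/30368) + (-20519 + 11030)*(-4/15) = 26253/30368 - 9489*(-4/15) = 26253/30368 + 12652/5 = 384347201/151840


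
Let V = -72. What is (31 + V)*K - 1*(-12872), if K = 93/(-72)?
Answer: 310199/24 ≈ 12925.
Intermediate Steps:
K = -31/24 (K = 93*(-1/72) = -31/24 ≈ -1.2917)
(31 + V)*K - 1*(-12872) = (31 - 72)*(-31/24) - 1*(-12872) = -41*(-31/24) + 12872 = 1271/24 + 12872 = 310199/24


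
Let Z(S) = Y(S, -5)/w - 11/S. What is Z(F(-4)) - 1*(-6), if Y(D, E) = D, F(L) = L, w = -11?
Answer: 401/44 ≈ 9.1136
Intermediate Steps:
Z(S) = -11/S - S/11 (Z(S) = S/(-11) - 11/S = S*(-1/11) - 11/S = -S/11 - 11/S = -11/S - S/11)
Z(F(-4)) - 1*(-6) = (-11/(-4) - 1/11*(-4)) - 1*(-6) = (-11*(-¼) + 4/11) + 6 = (11/4 + 4/11) + 6 = 137/44 + 6 = 401/44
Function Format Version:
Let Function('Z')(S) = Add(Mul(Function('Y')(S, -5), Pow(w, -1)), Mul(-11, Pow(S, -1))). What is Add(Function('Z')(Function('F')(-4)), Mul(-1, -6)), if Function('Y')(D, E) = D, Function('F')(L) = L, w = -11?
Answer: Rational(401, 44) ≈ 9.1136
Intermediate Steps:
Function('Z')(S) = Add(Mul(-11, Pow(S, -1)), Mul(Rational(-1, 11), S)) (Function('Z')(S) = Add(Mul(S, Pow(-11, -1)), Mul(-11, Pow(S, -1))) = Add(Mul(S, Rational(-1, 11)), Mul(-11, Pow(S, -1))) = Add(Mul(Rational(-1, 11), S), Mul(-11, Pow(S, -1))) = Add(Mul(-11, Pow(S, -1)), Mul(Rational(-1, 11), S)))
Add(Function('Z')(Function('F')(-4)), Mul(-1, -6)) = Add(Add(Mul(-11, Pow(-4, -1)), Mul(Rational(-1, 11), -4)), Mul(-1, -6)) = Add(Add(Mul(-11, Rational(-1, 4)), Rational(4, 11)), 6) = Add(Add(Rational(11, 4), Rational(4, 11)), 6) = Add(Rational(137, 44), 6) = Rational(401, 44)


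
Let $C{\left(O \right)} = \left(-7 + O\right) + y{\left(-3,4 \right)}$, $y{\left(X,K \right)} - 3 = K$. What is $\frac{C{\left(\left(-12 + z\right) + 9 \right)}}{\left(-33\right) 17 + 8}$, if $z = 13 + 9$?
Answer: $- \frac{19}{553} \approx -0.034358$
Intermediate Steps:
$z = 22$
$y{\left(X,K \right)} = 3 + K$
$C{\left(O \right)} = O$ ($C{\left(O \right)} = \left(-7 + O\right) + \left(3 + 4\right) = \left(-7 + O\right) + 7 = O$)
$\frac{C{\left(\left(-12 + z\right) + 9 \right)}}{\left(-33\right) 17 + 8} = \frac{\left(-12 + 22\right) + 9}{\left(-33\right) 17 + 8} = \frac{10 + 9}{-561 + 8} = \frac{19}{-553} = 19 \left(- \frac{1}{553}\right) = - \frac{19}{553}$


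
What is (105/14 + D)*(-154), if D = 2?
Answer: -1463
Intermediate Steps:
(105/14 + D)*(-154) = (105/14 + 2)*(-154) = (105*(1/14) + 2)*(-154) = (15/2 + 2)*(-154) = (19/2)*(-154) = -1463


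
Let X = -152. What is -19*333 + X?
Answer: -6479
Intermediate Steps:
-19*333 + X = -19*333 - 152 = -6327 - 152 = -6479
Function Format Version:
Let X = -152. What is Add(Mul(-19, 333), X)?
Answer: -6479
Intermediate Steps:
Add(Mul(-19, 333), X) = Add(Mul(-19, 333), -152) = Add(-6327, -152) = -6479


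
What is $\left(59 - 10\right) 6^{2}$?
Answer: $1764$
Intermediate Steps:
$\left(59 - 10\right) 6^{2} = 49 \cdot 36 = 1764$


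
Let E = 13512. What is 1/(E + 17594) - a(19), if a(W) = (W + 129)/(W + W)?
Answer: -2301825/591014 ≈ -3.8947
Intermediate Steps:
a(W) = (129 + W)/(2*W) (a(W) = (129 + W)/((2*W)) = (129 + W)*(1/(2*W)) = (129 + W)/(2*W))
1/(E + 17594) - a(19) = 1/(13512 + 17594) - (129 + 19)/(2*19) = 1/31106 - 148/(2*19) = 1/31106 - 1*74/19 = 1/31106 - 74/19 = -2301825/591014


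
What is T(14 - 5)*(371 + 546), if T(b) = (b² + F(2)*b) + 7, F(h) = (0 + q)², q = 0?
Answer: 80696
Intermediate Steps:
F(h) = 0 (F(h) = (0 + 0)² = 0² = 0)
T(b) = 7 + b² (T(b) = (b² + 0*b) + 7 = (b² + 0) + 7 = b² + 7 = 7 + b²)
T(14 - 5)*(371 + 546) = (7 + (14 - 5)²)*(371 + 546) = (7 + 9²)*917 = (7 + 81)*917 = 88*917 = 80696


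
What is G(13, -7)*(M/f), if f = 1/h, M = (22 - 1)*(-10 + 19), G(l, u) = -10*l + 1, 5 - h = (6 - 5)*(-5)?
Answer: -243810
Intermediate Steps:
h = 10 (h = 5 - (6 - 5)*(-5) = 5 - (-5) = 5 - 1*(-5) = 5 + 5 = 10)
G(l, u) = 1 - 10*l
M = 189 (M = 21*9 = 189)
f = 1/10 ≈ 0.10000
G(13, -7)*(M/f) = (1 - 10*13)*(189/(1/10)) = (1 - 130)*(189*10) = -129*1890 = -243810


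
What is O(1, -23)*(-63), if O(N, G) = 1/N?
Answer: -63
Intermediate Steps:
O(1, -23)*(-63) = -63/1 = 1*(-63) = -63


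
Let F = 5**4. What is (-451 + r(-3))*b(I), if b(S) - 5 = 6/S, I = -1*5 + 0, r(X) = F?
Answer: 3306/5 ≈ 661.20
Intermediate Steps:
F = 625
r(X) = 625
I = -5 (I = -5 + 0 = -5)
b(S) = 5 + 6/S
(-451 + r(-3))*b(I) = (-451 + 625)*(5 + 6/(-5)) = 174*(5 + 6*(-1/5)) = 174*(5 - 6/5) = 174*(19/5) = 3306/5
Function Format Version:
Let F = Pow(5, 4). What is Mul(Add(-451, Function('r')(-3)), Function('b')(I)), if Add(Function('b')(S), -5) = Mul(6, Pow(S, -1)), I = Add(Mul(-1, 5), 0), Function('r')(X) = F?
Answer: Rational(3306, 5) ≈ 661.20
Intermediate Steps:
F = 625
Function('r')(X) = 625
I = -5 (I = Add(-5, 0) = -5)
Function('b')(S) = Add(5, Mul(6, Pow(S, -1)))
Mul(Add(-451, Function('r')(-3)), Function('b')(I)) = Mul(Add(-451, 625), Add(5, Mul(6, Pow(-5, -1)))) = Mul(174, Add(5, Mul(6, Rational(-1, 5)))) = Mul(174, Add(5, Rational(-6, 5))) = Mul(174, Rational(19, 5)) = Rational(3306, 5)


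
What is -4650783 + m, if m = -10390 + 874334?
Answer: -3786839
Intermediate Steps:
m = 863944
-4650783 + m = -4650783 + 863944 = -3786839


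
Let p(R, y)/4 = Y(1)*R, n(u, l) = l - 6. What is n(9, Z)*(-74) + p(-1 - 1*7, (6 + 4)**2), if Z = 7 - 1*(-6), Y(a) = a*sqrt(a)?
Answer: -550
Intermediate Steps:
Y(a) = a**(3/2)
Z = 13 (Z = 7 + 6 = 13)
n(u, l) = -6 + l
p(R, y) = 4*R (p(R, y) = 4*(1**(3/2)*R) = 4*(1*R) = 4*R)
n(9, Z)*(-74) + p(-1 - 1*7, (6 + 4)**2) = (-6 + 13)*(-74) + 4*(-1 - 1*7) = 7*(-74) + 4*(-1 - 7) = -518 + 4*(-8) = -518 - 32 = -550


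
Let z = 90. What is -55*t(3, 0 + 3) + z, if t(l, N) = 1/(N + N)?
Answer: 485/6 ≈ 80.833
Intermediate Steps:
t(l, N) = 1/(2*N)
-55*t(3, 0 + 3) + z = -55/(2*(0 + 3)) + 90 = -55/(2*3) + 90 = -55*1/6 + 90 = -55/6 + 90 = 485/6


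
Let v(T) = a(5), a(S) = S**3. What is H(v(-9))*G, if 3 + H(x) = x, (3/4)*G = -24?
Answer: -3904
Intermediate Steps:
G = -32 (G = (4/3)*(-24) = -32)
v(T) = 125 (v(T) = 5**3 = 125)
H(x) = -3 + x
H(v(-9))*G = (-3 + 125)*(-32) = 122*(-32) = -3904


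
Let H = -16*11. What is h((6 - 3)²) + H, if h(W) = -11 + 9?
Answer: -178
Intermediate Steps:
h(W) = -2
H = -176
h((6 - 3)²) + H = -2 - 176 = -178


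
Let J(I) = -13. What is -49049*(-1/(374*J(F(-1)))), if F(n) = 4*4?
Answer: -343/34 ≈ -10.088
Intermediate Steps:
F(n) = 16
-49049*(-1/(374*J(F(-1)))) = -49049/((-374*(-13))) = -49049/4862 = -49049*1/4862 = -343/34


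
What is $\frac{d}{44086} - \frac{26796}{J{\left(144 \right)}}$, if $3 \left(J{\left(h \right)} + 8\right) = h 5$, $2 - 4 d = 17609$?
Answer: $- \frac{20385339}{176344} \approx -115.6$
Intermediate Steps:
$d = - \frac{17607}{4}$ ($d = \frac{1}{2} - \frac{17609}{4} = - \frac{17607}{4} \approx -4401.8$)
$J{\left(h \right)} = -8 + \frac{5 h}{3}$ ($J{\left(h \right)} = -8 + \frac{h 5}{3} = -8 + \frac{5 h}{3}$)
$\frac{d}{44086} - \frac{26796}{J{\left(144 \right)}} = - \frac{17607}{4 \cdot 44086} - \frac{26796}{-8 + \frac{5}{3} \cdot 144} = \left(- \frac{17607}{4}\right) \frac{1}{44086} - \frac{26796}{-8 + 240} = - \frac{17607}{176344} - \frac{26796}{232} = - \frac{17607}{176344} - \frac{231}{2} = - \frac{20385339}{176344}$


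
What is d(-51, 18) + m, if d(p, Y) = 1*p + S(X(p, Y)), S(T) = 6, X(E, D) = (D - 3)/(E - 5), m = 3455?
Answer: 3410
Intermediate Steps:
X(E, D) = (-3 + D)/(-5 + E)
d(p, Y) = 6 + p (d(p, Y) = 1*p + 6 = p + 6 = 6 + p)
d(-51, 18) + m = (6 - 51) + 3455 = -45 + 3455 = 3410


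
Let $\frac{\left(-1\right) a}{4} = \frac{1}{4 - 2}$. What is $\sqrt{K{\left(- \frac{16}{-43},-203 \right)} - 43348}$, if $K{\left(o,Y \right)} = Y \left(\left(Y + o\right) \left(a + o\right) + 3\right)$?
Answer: $\frac{i \sqrt{205088223}}{43} \approx 333.04 i$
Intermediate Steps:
$a = -2$ ($a = - \frac{4}{4 - 2} = - \frac{4}{2} = \left(-4\right) \frac{1}{2} = -2$)
$K{\left(o,Y \right)} = Y \left(3 + \left(-2 + o\right) \left(Y + o\right)\right)$ ($K{\left(o,Y \right)} = Y \left(\left(Y + o\right) \left(-2 + o\right) + 3\right) = Y \left(\left(-2 + o\right) \left(Y + o\right) + 3\right) = Y \left(3 + \left(-2 + o\right) \left(Y + o\right)\right)$)
$\sqrt{K{\left(- \frac{16}{-43},-203 \right)} - 43348} = \sqrt{- 203 \left(3 + \left(- \frac{16}{-43}\right)^{2} - -406 - 2 \left(- \frac{16}{-43}\right) - 203 \left(- \frac{16}{-43}\right)\right) - 43348} = \sqrt{- 203 \left(3 + \left(\left(-16\right) \left(- \frac{1}{43}\right)\right)^{2} + 406 - 2 \left(\left(-16\right) \left(- \frac{1}{43}\right)\right) - 203 \left(\left(-16\right) \left(- \frac{1}{43}\right)\right)\right) - 43348} = \sqrt{- 203 \left(3 + \left(\frac{16}{43}\right)^{2} + 406 - \frac{32}{43} - \frac{3248}{43}\right) - 43348} = \sqrt{- 203 \left(3 + \frac{256}{1849} + 406 - \frac{32}{43} - \frac{3248}{43}\right) - 43348} = \sqrt{\left(-203\right) \frac{615457}{1849} - 43348} = \sqrt{- \frac{124937771}{1849} - 43348} = \sqrt{- \frac{205088223}{1849}} = \frac{i \sqrt{205088223}}{43}$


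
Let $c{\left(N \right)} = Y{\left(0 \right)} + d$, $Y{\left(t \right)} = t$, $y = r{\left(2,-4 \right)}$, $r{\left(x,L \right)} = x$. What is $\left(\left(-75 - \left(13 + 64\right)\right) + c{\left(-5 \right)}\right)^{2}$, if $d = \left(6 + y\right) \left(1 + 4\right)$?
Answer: $12544$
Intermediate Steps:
$y = 2$
$d = 40$ ($d = \left(6 + 2\right) \left(1 + 4\right) = 8 \cdot 5 = 40$)
$c{\left(N \right)} = 40$ ($c{\left(N \right)} = 0 + 40 = 40$)
$\left(\left(-75 - \left(13 + 64\right)\right) + c{\left(-5 \right)}\right)^{2} = \left(\left(-75 - \left(13 + 64\right)\right) + 40\right)^{2} = \left(\left(-75 - 77\right) + 40\right)^{2} = \left(-152 + 40\right)^{2} = \left(-112\right)^{2} = 12544$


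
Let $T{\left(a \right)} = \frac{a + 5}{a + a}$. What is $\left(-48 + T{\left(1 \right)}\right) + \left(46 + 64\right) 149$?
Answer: $16345$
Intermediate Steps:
$T{\left(a \right)} = \frac{5 + a}{2 a}$
$\left(-48 + T{\left(1 \right)}\right) + \left(46 + 64\right) 149 = \left(-48 + \frac{5 + 1}{2 \cdot 1}\right) + \left(46 + 64\right) 149 = \left(-48 + \frac{1}{2} \cdot 1 \cdot 6\right) + 110 \cdot 149 = \left(-48 + 3\right) + 16390 = -45 + 16390 = 16345$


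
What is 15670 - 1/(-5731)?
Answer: 89804771/5731 ≈ 15670.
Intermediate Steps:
15670 - 1/(-5731) = 15670 - 1*(-1/5731) = 15670 + 1/5731 = 89804771/5731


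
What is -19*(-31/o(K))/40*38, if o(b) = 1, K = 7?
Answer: 11191/20 ≈ 559.55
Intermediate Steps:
-19*(-31/o(K))/40*38 = -19*(-31/1)/40*38 = -19*(-31*1)/40*38 = -(-589)/40*38 = -19*(-31/40)*38 = (589/40)*38 = 11191/20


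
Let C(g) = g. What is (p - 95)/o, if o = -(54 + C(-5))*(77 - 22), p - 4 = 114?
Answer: -23/2695 ≈ -0.0085343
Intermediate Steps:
p = 118 (p = 4 + 114 = 118)
o = -2695 (o = -(54 - 5)*(77 - 22) = -49*55 = -1*2695 = -2695)
(p - 95)/o = (118 - 95)/(-2695) = 23*(-1/2695) = -23/2695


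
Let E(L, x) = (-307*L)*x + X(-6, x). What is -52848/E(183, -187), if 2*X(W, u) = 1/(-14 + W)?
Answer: -2113920/420233879 ≈ -0.0050303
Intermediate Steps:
X(W, u) = 1/(2*(-14 + W))
E(L, x) = -1/40 - 307*L*x (E(L, x) = (-307*L)*x + 1/(2*(-14 - 6)) = -307*L*x + (1/2)/(-20) = -307*L*x + (1/2)*(-1/20) = -307*L*x - 1/40 = -1/40 - 307*L*x)
-52848/E(183, -187) = -52848/(-1/40 - 307*183*(-187)) = -52848/(-1/40 + 10505847) = -52848/420233879/40 = -52848*40/420233879 = -2113920/420233879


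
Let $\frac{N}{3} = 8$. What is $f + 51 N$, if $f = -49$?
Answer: $1175$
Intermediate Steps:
$N = 24$ ($N = 3 \cdot 8 = 24$)
$f + 51 N = -49 + 51 \cdot 24 = -49 + 1224 = 1175$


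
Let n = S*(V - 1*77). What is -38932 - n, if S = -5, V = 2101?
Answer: -28812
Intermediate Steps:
n = -10120 (n = -5*(2101 - 1*77) = -5*(2101 - 77) = -5*2024 = -10120)
-38932 - n = -38932 - 1*(-10120) = -38932 + 10120 = -28812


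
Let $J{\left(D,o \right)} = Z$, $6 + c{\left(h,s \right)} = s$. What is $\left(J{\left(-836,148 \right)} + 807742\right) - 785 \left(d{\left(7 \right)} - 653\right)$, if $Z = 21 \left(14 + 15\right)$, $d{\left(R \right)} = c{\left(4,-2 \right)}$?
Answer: $1327236$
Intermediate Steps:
$c{\left(h,s \right)} = -6 + s$
$d{\left(R \right)} = -8$ ($d{\left(R \right)} = -6 - 2 = -8$)
$Z = 609$ ($Z = 21 \cdot 29 = 609$)
$J{\left(D,o \right)} = 609$
$\left(J{\left(-836,148 \right)} + 807742\right) - 785 \left(d{\left(7 \right)} - 653\right) = \left(609 + 807742\right) - 785 \left(-8 - 653\right) = 808351 - -518885 = 808351 + 518885 = 1327236$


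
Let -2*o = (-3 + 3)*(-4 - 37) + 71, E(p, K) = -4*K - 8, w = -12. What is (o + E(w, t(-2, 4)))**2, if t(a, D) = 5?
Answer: 16129/4 ≈ 4032.3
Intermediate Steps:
E(p, K) = -8 - 4*K
o = -71/2 (o = -((-3 + 3)*(-4 - 37) + 71)/2 = -(0*(-41) + 71)/2 = -(0 + 71)/2 = -1/2*71 = -71/2 ≈ -35.500)
(o + E(w, t(-2, 4)))**2 = (-71/2 + (-8 - 4*5))**2 = (-71/2 + (-8 - 20))**2 = (-71/2 - 28)**2 = (-127/2)**2 = 16129/4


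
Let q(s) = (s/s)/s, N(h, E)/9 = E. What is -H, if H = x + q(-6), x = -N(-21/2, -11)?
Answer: -593/6 ≈ -98.833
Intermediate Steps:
N(h, E) = 9*E
x = 99 (x = -9*(-11) = -1*(-99) = 99)
q(s) = 1/s
H = 593/6 (H = 99 + 1/(-6) = 99 - ⅙ = 593/6 ≈ 98.833)
-H = -1*593/6 = -593/6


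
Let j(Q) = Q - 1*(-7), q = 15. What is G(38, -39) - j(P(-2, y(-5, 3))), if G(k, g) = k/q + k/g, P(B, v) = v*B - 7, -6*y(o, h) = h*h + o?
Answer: 44/195 ≈ 0.22564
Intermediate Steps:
y(o, h) = -o/6 - h²/6 (y(o, h) = -(h*h + o)/6 = -(h² + o)/6 = -(o + h²)/6 = -o/6 - h²/6)
P(B, v) = -7 + B*v (P(B, v) = B*v - 7 = -7 + B*v)
G(k, g) = k/15 + k/g
j(Q) = 7 + Q (j(Q) = Q + 7 = 7 + Q)
G(38, -39) - j(P(-2, y(-5, 3))) = ((1/15)*38 + 38/(-39)) - (7 + (-7 - 2*(-⅙*(-5) - ⅙*3²))) = (38/15 + 38*(-1/39)) - (7 + (-7 - 2*(⅚ - ⅙*9))) = (38/15 - 38/39) - (7 + (-7 - 2*(⅚ - 3/2))) = 304/195 - (7 + (-7 - 2*(-⅔))) = 304/195 - (7 + (-7 + 4/3)) = 304/195 - (7 - 17/3) = 304/195 - 1*4/3 = 304/195 - 4/3 = 44/195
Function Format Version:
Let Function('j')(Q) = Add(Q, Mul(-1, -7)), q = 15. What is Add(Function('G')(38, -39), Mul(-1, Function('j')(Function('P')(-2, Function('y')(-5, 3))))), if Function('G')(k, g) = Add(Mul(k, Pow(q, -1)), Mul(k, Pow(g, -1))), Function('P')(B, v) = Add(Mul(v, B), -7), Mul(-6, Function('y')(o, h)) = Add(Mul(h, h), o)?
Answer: Rational(44, 195) ≈ 0.22564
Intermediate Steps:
Function('y')(o, h) = Add(Mul(Rational(-1, 6), o), Mul(Rational(-1, 6), Pow(h, 2))) (Function('y')(o, h) = Mul(Rational(-1, 6), Add(Mul(h, h), o)) = Mul(Rational(-1, 6), Add(Pow(h, 2), o)) = Mul(Rational(-1, 6), Add(o, Pow(h, 2))) = Add(Mul(Rational(-1, 6), o), Mul(Rational(-1, 6), Pow(h, 2))))
Function('P')(B, v) = Add(-7, Mul(B, v)) (Function('P')(B, v) = Add(Mul(B, v), -7) = Add(-7, Mul(B, v)))
Function('G')(k, g) = Add(Mul(Rational(1, 15), k), Mul(k, Pow(g, -1))) (Function('G')(k, g) = Add(Mul(k, Pow(15, -1)), Mul(k, Pow(g, -1))) = Add(Mul(k, Rational(1, 15)), Mul(k, Pow(g, -1))) = Add(Mul(Rational(1, 15), k), Mul(k, Pow(g, -1))))
Function('j')(Q) = Add(7, Q) (Function('j')(Q) = Add(Q, 7) = Add(7, Q))
Add(Function('G')(38, -39), Mul(-1, Function('j')(Function('P')(-2, Function('y')(-5, 3))))) = Add(Add(Mul(Rational(1, 15), 38), Mul(38, Pow(-39, -1))), Mul(-1, Add(7, Add(-7, Mul(-2, Add(Mul(Rational(-1, 6), -5), Mul(Rational(-1, 6), Pow(3, 2)))))))) = Add(Add(Rational(38, 15), Mul(38, Rational(-1, 39))), Mul(-1, Add(7, Add(-7, Mul(-2, Add(Rational(5, 6), Mul(Rational(-1, 6), 9))))))) = Add(Add(Rational(38, 15), Rational(-38, 39)), Mul(-1, Add(7, Add(-7, Mul(-2, Add(Rational(5, 6), Rational(-3, 2))))))) = Add(Rational(304, 195), Mul(-1, Add(7, Add(-7, Mul(-2, Rational(-2, 3)))))) = Add(Rational(304, 195), Mul(-1, Add(7, Add(-7, Rational(4, 3))))) = Add(Rational(304, 195), Mul(-1, Add(7, Rational(-17, 3)))) = Add(Rational(304, 195), Mul(-1, Rational(4, 3))) = Add(Rational(304, 195), Rational(-4, 3)) = Rational(44, 195)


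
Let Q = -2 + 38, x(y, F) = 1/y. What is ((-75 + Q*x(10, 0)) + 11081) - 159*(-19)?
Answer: 70153/5 ≈ 14031.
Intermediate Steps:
Q = 36
((-75 + Q*x(10, 0)) + 11081) - 159*(-19) = ((-75 + 36/10) + 11081) - 159*(-19) = ((-75 + 36*(⅒)) + 11081) + 3021 = ((-75 + 18/5) + 11081) + 3021 = (-357/5 + 11081) + 3021 = 55048/5 + 3021 = 70153/5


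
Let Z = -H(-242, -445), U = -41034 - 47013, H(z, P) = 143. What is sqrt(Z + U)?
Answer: I*sqrt(88190) ≈ 296.97*I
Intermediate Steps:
U = -88047
Z = -143 (Z = -1*143 = -143)
sqrt(Z + U) = sqrt(-143 - 88047) = sqrt(-88190) = I*sqrt(88190)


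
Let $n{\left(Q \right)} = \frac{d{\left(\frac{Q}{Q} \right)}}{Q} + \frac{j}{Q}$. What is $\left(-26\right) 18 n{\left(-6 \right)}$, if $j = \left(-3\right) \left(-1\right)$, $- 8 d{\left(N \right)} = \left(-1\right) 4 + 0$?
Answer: $273$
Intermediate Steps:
$d{\left(N \right)} = \frac{1}{2}$ ($d{\left(N \right)} = - \frac{\left(-1\right) 4 + 0}{8} = - \frac{-4 + 0}{8} = \left(- \frac{1}{8}\right) \left(-4\right) = \frac{1}{2}$)
$j = 3$
$n{\left(Q \right)} = \frac{7}{2 Q}$ ($n{\left(Q \right)} = \frac{1}{2 Q} + \frac{3}{Q} = \frac{7}{2 Q}$)
$\left(-26\right) 18 n{\left(-6 \right)} = \left(-26\right) 18 \frac{7}{2 \left(-6\right)} = - 468 \cdot \frac{7}{2} \left(- \frac{1}{6}\right) = \left(-468\right) \left(- \frac{7}{12}\right) = 273$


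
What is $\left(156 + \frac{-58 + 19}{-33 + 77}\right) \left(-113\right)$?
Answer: $- \frac{771225}{44} \approx -17528.0$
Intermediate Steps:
$\left(156 + \frac{-58 + 19}{-33 + 77}\right) \left(-113\right) = \left(156 - \frac{39}{44}\right) \left(-113\right) = \frac{6825}{44} \left(-113\right) = - \frac{771225}{44}$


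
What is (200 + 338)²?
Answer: 289444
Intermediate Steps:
(200 + 338)² = 538² = 289444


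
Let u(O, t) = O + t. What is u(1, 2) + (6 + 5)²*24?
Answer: 2907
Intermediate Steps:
u(1, 2) + (6 + 5)²*24 = (1 + 2) + (6 + 5)²*24 = 3 + 11²*24 = 3 + 121*24 = 3 + 2904 = 2907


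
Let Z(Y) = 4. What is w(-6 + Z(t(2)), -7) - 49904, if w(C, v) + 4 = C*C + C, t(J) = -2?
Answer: -49906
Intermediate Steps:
w(C, v) = -4 + C + C**2 (w(C, v) = -4 + (C*C + C) = -4 + (C**2 + C) = -4 + (C + C**2) = -4 + C + C**2)
w(-6 + Z(t(2)), -7) - 49904 = (-4 + (-6 + 4) + (-6 + 4)**2) - 49904 = (-4 - 2 + (-2)**2) - 49904 = (-4 - 2 + 4) - 49904 = -2 - 49904 = -49906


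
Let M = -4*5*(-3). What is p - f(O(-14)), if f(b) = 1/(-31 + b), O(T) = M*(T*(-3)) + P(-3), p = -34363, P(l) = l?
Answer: -85426419/2486 ≈ -34363.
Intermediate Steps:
M = 60 (M = -20*(-3) = 60)
O(T) = -3 - 180*T (O(T) = 60*(T*(-3)) - 3 = 60*(-3*T) - 3 = -180*T - 3 = -3 - 180*T)
p - f(O(-14)) = -34363 - 1/(-31 + (-3 - 180*(-14))) = -34363 - 1/(-31 + (-3 + 2520)) = -34363 - 1/(-31 + 2517) = -34363 - 1/2486 = -85426419/2486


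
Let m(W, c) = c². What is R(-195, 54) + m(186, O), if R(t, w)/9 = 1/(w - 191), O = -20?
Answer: 54791/137 ≈ 399.93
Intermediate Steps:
R(t, w) = 9/(-191 + w) (R(t, w) = 9/(w - 191) = 9/(-191 + w))
R(-195, 54) + m(186, O) = 9/(-191 + 54) + (-20)² = 9/(-137) + 400 = 9*(-1/137) + 400 = -9/137 + 400 = 54791/137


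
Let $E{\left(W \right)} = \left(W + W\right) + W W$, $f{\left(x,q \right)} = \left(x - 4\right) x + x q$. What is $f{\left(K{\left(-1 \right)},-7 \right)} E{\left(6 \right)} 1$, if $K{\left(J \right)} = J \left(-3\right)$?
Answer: $-1152$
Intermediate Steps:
$K{\left(J \right)} = - 3 J$
$f{\left(x,q \right)} = q x + x \left(-4 + x\right)$ ($f{\left(x,q \right)} = \left(-4 + x\right) x + q x = x \left(-4 + x\right) + q x = q x + x \left(-4 + x\right)$)
$E{\left(W \right)} = W^{2} + 2 W$ ($E{\left(W \right)} = 2 W + W^{2} = W^{2} + 2 W$)
$f{\left(K{\left(-1 \right)},-7 \right)} E{\left(6 \right)} 1 = \left(-3\right) \left(-1\right) \left(-4 - 7 - -3\right) 6 \left(2 + 6\right) 1 = 3 \left(-4 - 7 + 3\right) 6 \cdot 8 \cdot 1 = 3 \left(-8\right) 48 \cdot 1 = \left(-24\right) 48 \cdot 1 = \left(-1152\right) 1 = -1152$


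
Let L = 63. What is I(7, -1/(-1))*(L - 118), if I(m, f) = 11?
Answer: -605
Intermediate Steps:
I(7, -1/(-1))*(L - 118) = 11*(63 - 118) = 11*(-55) = -605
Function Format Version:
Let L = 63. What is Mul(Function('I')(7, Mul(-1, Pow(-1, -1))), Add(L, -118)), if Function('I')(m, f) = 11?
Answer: -605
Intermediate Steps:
Mul(Function('I')(7, Mul(-1, Pow(-1, -1))), Add(L, -118)) = Mul(11, Add(63, -118)) = Mul(11, -55) = -605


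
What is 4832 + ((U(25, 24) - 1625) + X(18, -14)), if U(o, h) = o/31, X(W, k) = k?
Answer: 99008/31 ≈ 3193.8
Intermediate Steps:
U(o, h) = o/31 (U(o, h) = o*(1/31) = o/31)
4832 + ((U(25, 24) - 1625) + X(18, -14)) = 4832 + (((1/31)*25 - 1625) - 14) = 4832 + ((25/31 - 1625) - 14) = 4832 + (-50350/31 - 14) = 4832 - 50784/31 = 99008/31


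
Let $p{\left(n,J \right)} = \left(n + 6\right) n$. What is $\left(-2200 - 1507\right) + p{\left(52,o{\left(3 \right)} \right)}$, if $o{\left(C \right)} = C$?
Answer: $-691$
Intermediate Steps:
$p{\left(n,J \right)} = n \left(6 + n\right)$ ($p{\left(n,J \right)} = \left(6 + n\right) n = n \left(6 + n\right)$)
$\left(-2200 - 1507\right) + p{\left(52,o{\left(3 \right)} \right)} = \left(-2200 - 1507\right) + 52 \left(6 + 52\right) = -3707 + 52 \cdot 58 = -3707 + 3016 = -691$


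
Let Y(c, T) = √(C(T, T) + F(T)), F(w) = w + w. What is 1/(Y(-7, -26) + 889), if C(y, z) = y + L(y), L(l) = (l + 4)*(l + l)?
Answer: 889/789255 - √1066/789255 ≈ 0.0010850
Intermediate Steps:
L(l) = 2*l*(4 + l) (L(l) = (4 + l)*(2*l) = 2*l*(4 + l))
F(w) = 2*w
C(y, z) = y + 2*y*(4 + y)
Y(c, T) = √(2*T + T*(9 + 2*T)) (Y(c, T) = √(T*(9 + 2*T) + 2*T) = √(2*T + T*(9 + 2*T)))
1/(Y(-7, -26) + 889) = 1/(√(-26*(11 + 2*(-26))) + 889) = 1/(√(-26*(11 - 52)) + 889) = 1/(√(-26*(-41)) + 889) = 1/(√1066 + 889) = 1/(889 + √1066)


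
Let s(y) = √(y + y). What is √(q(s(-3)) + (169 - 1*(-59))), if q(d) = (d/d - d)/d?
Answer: √(8172 - 6*I*√6)/6 ≈ 15.067 - 0.013548*I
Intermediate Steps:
s(y) = √2*√y (s(y) = √(2*y) = √2*√y)
q(d) = (1 - d)/d
√(q(s(-3)) + (169 - 1*(-59))) = √((1 - √2*√(-3))/((√2*√(-3))) + (169 - 1*(-59))) = √((1 - √2*I*√3)/((√2*(I*√3))) + (169 + 59)) = √((1 - I*√6)/((I*√6)) + 228) = √((-I*√6/6)*(1 - I*√6) + 228) = √(-I*√6*(1 - I*√6)/6 + 228) = √(228 - I*√6*(1 - I*√6)/6)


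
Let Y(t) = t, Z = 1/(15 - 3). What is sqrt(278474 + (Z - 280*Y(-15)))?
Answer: sqrt(10176267)/6 ≈ 531.67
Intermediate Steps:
Z = 1/12 ≈ 0.083333
sqrt(278474 + (Z - 280*Y(-15))) = sqrt(278474 + (1/12 - 280*(-15))) = sqrt(278474 + (1/12 + 4200)) = sqrt(278474 + 50401/12) = sqrt(3392089/12) = sqrt(10176267)/6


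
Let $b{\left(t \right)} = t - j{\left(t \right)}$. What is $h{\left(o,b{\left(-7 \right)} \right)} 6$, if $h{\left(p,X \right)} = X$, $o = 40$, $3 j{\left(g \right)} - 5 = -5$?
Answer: $-42$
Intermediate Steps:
$j{\left(g \right)} = 0$ ($j{\left(g \right)} = \frac{5}{3} + \frac{1}{3} \left(-5\right) = \frac{5}{3} - \frac{5}{3} = 0$)
$b{\left(t \right)} = t$ ($b{\left(t \right)} = t - 0 = t + 0 = t$)
$h{\left(o,b{\left(-7 \right)} \right)} 6 = \left(-7\right) 6 = -42$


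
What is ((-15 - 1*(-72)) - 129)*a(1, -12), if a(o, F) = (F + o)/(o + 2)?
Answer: 264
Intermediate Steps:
a(o, F) = (F + o)/(2 + o)
((-15 - 1*(-72)) - 129)*a(1, -12) = ((-15 - 1*(-72)) - 129)*((-12 + 1)/(2 + 1)) = ((-15 + 72) - 129)*(-11/3) = (57 - 129)*((⅓)*(-11)) = -72*(-11/3) = 264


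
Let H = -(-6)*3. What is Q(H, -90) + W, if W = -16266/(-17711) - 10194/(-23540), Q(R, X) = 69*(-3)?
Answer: -42869179503/208458470 ≈ -205.65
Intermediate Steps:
H = 18 (H = -1*(-18) = 18)
Q(R, X) = -207
W = 281723787/208458470 (W = -16266*(-1/17711) - 10194*(-1/23540) = 16266/17711 + 5097/11770 = 281723787/208458470 ≈ 1.3515)
Q(H, -90) + W = -207 + 281723787/208458470 = -42869179503/208458470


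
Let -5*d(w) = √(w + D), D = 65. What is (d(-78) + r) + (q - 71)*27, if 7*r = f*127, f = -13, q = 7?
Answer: -13747/7 - I*√13/5 ≈ -1963.9 - 0.72111*I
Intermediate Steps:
d(w) = -√(65 + w)/5 (d(w) = -√(w + 65)/5 = -√(65 + w)/5)
r = -1651/7 (r = (-13*127)/7 = (⅐)*(-1651) = -1651/7 ≈ -235.86)
(d(-78) + r) + (q - 71)*27 = (-√(65 - 78)/5 - 1651/7) + (7 - 71)*27 = (-I*√13/5 - 1651/7) - 64*27 = (-I*√13/5 - 1651/7) - 1728 = (-1651/7 - I*√13/5) - 1728 = -13747/7 - I*√13/5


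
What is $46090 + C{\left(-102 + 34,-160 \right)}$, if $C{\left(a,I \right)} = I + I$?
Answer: $45770$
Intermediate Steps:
$C{\left(a,I \right)} = 2 I$
$46090 + C{\left(-102 + 34,-160 \right)} = 46090 + 2 \left(-160\right) = 46090 - 320 = 45770$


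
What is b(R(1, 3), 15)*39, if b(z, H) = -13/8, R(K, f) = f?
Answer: -507/8 ≈ -63.375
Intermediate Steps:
b(z, H) = -13/8 (b(z, H) = -13*⅛ = -13/8)
b(R(1, 3), 15)*39 = -13/8*39 = -507/8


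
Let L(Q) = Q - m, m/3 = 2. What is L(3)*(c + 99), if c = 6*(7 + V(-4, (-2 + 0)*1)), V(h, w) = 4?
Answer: -495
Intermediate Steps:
m = 6 (m = 3*2 = 6)
c = 66 (c = 6*(7 + 4) = 6*11 = 66)
L(Q) = -6 + Q (L(Q) = Q - 1*6 = Q - 6 = -6 + Q)
L(3)*(c + 99) = (-6 + 3)*(66 + 99) = -3*165 = -495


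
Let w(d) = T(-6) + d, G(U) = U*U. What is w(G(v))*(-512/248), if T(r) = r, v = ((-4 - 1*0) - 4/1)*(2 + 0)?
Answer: -16000/31 ≈ -516.13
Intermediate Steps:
v = -16 (v = ((-4 + 0) - 4*1)*2 = (-4 - 4)*2 = -8*2 = -16)
G(U) = U**2
w(d) = -6 + d
w(G(v))*(-512/248) = (-6 + (-16)**2)*(-512/248) = (-6 + 256)*(-512*1/248) = 250*(-64/31) = -16000/31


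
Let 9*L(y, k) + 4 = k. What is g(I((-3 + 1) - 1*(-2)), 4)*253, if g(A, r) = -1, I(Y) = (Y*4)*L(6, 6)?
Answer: -253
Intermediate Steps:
L(y, k) = -4/9 + k/9
I(Y) = 8*Y/9 (I(Y) = (Y*4)*(-4/9 + (1/9)*6) = (4*Y)*(-4/9 + 2/3) = (4*Y)*(2/9) = 8*Y/9)
g(I((-3 + 1) - 1*(-2)), 4)*253 = -1*253 = -253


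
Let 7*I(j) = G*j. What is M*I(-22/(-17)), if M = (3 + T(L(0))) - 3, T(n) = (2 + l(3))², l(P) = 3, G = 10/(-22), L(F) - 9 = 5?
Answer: -250/119 ≈ -2.1008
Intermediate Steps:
L(F) = 14 (L(F) = 9 + 5 = 14)
G = -5/11 (G = 10*(-1/22) = -5/11 ≈ -0.45455)
T(n) = 25 (T(n) = (2 + 3)² = 5² = 25)
I(j) = -5*j/77 (I(j) = (-5*j/11)/7 = -5*j/77)
M = 25 (M = (3 + 25) - 3 = 28 - 3 = 25)
M*I(-22/(-17)) = 25*(-(-10)/(7*(-17))) = 25*(-(-10)*(-1)/(7*17)) = 25*(-5/77*22/17) = 25*(-10/119) = -250/119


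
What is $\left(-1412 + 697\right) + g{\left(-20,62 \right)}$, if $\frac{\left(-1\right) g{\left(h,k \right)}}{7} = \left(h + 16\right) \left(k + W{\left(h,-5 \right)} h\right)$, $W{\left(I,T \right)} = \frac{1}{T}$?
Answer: $1133$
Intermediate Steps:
$g{\left(h,k \right)} = - 7 \left(16 + h\right) \left(k - \frac{h}{5}\right)$ ($g{\left(h,k \right)} = - 7 \left(h + 16\right) \left(k + \frac{h}{-5}\right) = - 7 \left(16 + h\right) \left(k - \frac{h}{5}\right)$)
$\left(-1412 + 697\right) + g{\left(-20,62 \right)} = \left(-1412 + 697\right) + \left(\left(-112\right) 62 + \frac{7 \left(-20\right)^{2}}{5} + \frac{112}{5} \left(-20\right) - \left(-140\right) 62\right) = -715 + \left(-6944 + \frac{7}{5} \cdot 400 - 448 + 8680\right) = -715 + \left(-6944 + 560 - 448 + 8680\right) = -715 + 1848 = 1133$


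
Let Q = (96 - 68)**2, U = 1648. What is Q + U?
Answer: 2432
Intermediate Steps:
Q = 784 (Q = 28**2 = 784)
Q + U = 784 + 1648 = 2432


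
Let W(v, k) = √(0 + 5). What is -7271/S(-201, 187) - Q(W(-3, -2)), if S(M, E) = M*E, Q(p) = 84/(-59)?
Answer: 326027/201603 ≈ 1.6172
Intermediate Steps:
W(v, k) = √5
Q(p) = -84/59 (Q(p) = 84*(-1/59) = -84/59)
S(M, E) = E*M
-7271/S(-201, 187) - Q(W(-3, -2)) = -7271/(187*(-201)) - 1*(-84/59) = -7271/(-37587) + 84/59 = -7271*(-1/37587) + 84/59 = 661/3417 + 84/59 = 326027/201603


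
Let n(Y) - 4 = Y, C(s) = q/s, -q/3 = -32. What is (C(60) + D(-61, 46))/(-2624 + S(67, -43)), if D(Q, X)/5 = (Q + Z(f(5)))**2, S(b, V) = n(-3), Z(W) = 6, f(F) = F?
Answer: -75633/13115 ≈ -5.7669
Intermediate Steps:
q = 96 (q = -3*(-32) = 96)
C(s) = 96/s
n(Y) = 4 + Y
S(b, V) = 1 (S(b, V) = 4 - 3 = 1)
D(Q, X) = 5*(6 + Q)**2 (D(Q, X) = 5*(Q + 6)**2 = 5*(6 + Q)**2)
(C(60) + D(-61, 46))/(-2624 + S(67, -43)) = (96/60 + 5*(6 - 61)**2)/(-2624 + 1) = (96*(1/60) + 5*(-55)**2)/(-2623) = (8/5 + 5*3025)*(-1/2623) = (8/5 + 15125)*(-1/2623) = (75633/5)*(-1/2623) = -75633/13115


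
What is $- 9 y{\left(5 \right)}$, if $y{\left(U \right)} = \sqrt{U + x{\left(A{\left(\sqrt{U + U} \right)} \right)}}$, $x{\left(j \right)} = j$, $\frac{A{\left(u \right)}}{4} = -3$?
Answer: $- 9 i \sqrt{7} \approx - 23.812 i$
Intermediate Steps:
$A{\left(u \right)} = -12$ ($A{\left(u \right)} = 4 \left(-3\right) = -12$)
$y{\left(U \right)} = \sqrt{-12 + U}$ ($y{\left(U \right)} = \sqrt{U - 12} = \sqrt{-12 + U}$)
$- 9 y{\left(5 \right)} = - 9 \sqrt{-12 + 5} = - 9 \sqrt{-7} = - 9 i \sqrt{7}$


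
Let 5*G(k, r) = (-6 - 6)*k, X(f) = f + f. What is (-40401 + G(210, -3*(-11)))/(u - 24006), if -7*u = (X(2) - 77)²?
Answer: 286335/173371 ≈ 1.6516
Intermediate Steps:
X(f) = 2*f
G(k, r) = -12*k/5 (G(k, r) = ((-6 - 6)*k)/5 = (-12*k)/5 = -12*k/5)
u = -5329/7 (u = -(2*2 - 77)²/7 = -(4 - 77)²/7 = -⅐*(-73)² = -⅐*5329 = -5329/7 ≈ -761.29)
(-40401 + G(210, -3*(-11)))/(u - 24006) = (-40401 - 12/5*210)/(-5329/7 - 24006) = (-40401 - 504)/(-173371/7) = -40905*(-7/173371) = 286335/173371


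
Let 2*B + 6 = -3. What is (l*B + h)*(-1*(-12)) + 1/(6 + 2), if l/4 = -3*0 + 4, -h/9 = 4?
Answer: -10367/8 ≈ -1295.9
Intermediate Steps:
h = -36 (h = -9*4 = -36)
B = -9/2 (B = -3 + (½)*(-3) = -3 - 3/2 = -9/2 ≈ -4.5000)
l = 16 (l = 4*(-3*0 + 4) = 4*(0 + 4) = 4*4 = 16)
(l*B + h)*(-1*(-12)) + 1/(6 + 2) = (16*(-9/2) - 36)*(-1*(-12)) + 1/(6 + 2) = (-72 - 36)*12 + 1/8 = -108*12 + ⅛ = -1296 + ⅛ = -10367/8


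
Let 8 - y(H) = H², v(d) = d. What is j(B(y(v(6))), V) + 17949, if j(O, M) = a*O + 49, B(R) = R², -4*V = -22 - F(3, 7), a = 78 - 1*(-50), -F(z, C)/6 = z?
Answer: 118350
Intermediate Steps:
F(z, C) = -6*z
y(H) = 8 - H²
a = 128 (a = 78 + 50 = 128)
V = 1 (V = -(-22 - (-6)*3)/4 = -(-22 - 1*(-18))/4 = -(-22 + 18)/4 = -¼*(-4) = 1)
j(O, M) = 49 + 128*O (j(O, M) = 128*O + 49 = 49 + 128*O)
j(B(y(v(6))), V) + 17949 = (49 + 128*(8 - 1*6²)²) + 17949 = (49 + 128*(8 - 1*36)²) + 17949 = (49 + 128*(8 - 36)²) + 17949 = (49 + 128*(-28)²) + 17949 = (49 + 128*784) + 17949 = (49 + 100352) + 17949 = 100401 + 17949 = 118350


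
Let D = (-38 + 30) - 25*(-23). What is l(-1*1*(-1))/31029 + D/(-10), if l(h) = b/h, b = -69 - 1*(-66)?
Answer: -5864491/103430 ≈ -56.700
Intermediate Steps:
b = -3 (b = -69 + 66 = -3)
D = 567 (D = -8 + 575 = 567)
l(h) = -3/h
l(-1*1*(-1))/31029 + D/(-10) = -3/1/31029 + 567/(-10) = -3/((-1*(-1)))*(1/31029) + 567*(-⅒) = -3/1*(1/31029) - 567/10 = -3*1*(1/31029) - 567/10 = -3*1/31029 - 567/10 = -1/10343 - 567/10 = -5864491/103430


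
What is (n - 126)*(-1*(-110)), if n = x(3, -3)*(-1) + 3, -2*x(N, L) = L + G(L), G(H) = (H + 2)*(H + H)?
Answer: -13365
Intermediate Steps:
G(H) = 2*H*(2 + H) (G(H) = (2 + H)*(2*H) = 2*H*(2 + H))
x(N, L) = -L/2 - L*(2 + L) (x(N, L) = -(L + 2*L*(2 + L))/2 = -L/2 - L*(2 + L))
n = 9/2 (n = ((½)*(-3)*(-5 - 2*(-3)))*(-1) + 3 = ((½)*(-3)*(-5 + 6))*(-1) + 3 = ((½)*(-3)*1)*(-1) + 3 = -3/2*(-1) + 3 = 3/2 + 3 = 9/2 ≈ 4.5000)
(n - 126)*(-1*(-110)) = (9/2 - 126)*(-1*(-110)) = -243/2*110 = -13365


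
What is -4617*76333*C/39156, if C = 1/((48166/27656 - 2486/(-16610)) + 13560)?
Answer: -102205914249015/154000595453809 ≈ -0.66367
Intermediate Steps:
C = 10440140/141588043629 (C = 1/((48166*(1/27656) - 2486*(-1/16610)) + 13560) = 1/((24083/13828 + 113/755) + 13560) = 1/(19745229/10440140 + 13560) = 1/(141588043629/10440140) = 10440140/141588043629 ≈ 7.3736e-5)
-4617*76333*C/39156 = -4617/((-39156/(-76333))/(10440140/141588043629)) = -4617/(-39156*(-1/76333)*(141588043629/10440140)) = -4617/((39156/76333)*(141588043629/10440140)) = -4617/1386005359084281/199231801655 = -4617*199231801655/1386005359084281 = -102205914249015/154000595453809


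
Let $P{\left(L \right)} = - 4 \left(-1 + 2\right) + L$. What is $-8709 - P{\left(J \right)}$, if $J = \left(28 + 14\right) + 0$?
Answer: $-8747$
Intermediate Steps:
$J = 42$ ($J = 42 + 0 = 42$)
$P{\left(L \right)} = -4 + L$ ($P{\left(L \right)} = \left(-4\right) 1 + L = -4 + L$)
$-8709 - P{\left(J \right)} = -8709 - \left(-4 + 42\right) = -8709 - 38 = -8747$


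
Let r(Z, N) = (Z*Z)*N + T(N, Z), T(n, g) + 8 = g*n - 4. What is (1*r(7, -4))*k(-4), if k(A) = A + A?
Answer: 1888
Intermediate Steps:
k(A) = 2*A
T(n, g) = -12 + g*n (T(n, g) = -8 + (g*n - 4) = -8 + (-4 + g*n) = -12 + g*n)
r(Z, N) = -12 + N*Z + N*Z² (r(Z, N) = (Z*Z)*N + (-12 + Z*N) = Z²*N + (-12 + N*Z) = N*Z² + (-12 + N*Z) = -12 + N*Z + N*Z²)
(1*r(7, -4))*k(-4) = (1*(-12 - 4*7 - 4*7²))*(2*(-4)) = (1*(-12 - 28 - 4*49))*(-8) = (1*(-12 - 28 - 196))*(-8) = (1*(-236))*(-8) = -236*(-8) = 1888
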